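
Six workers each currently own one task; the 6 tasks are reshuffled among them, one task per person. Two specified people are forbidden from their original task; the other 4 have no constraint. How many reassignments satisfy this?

Inclusion-exclusion on the 2 forbidden self-matches:
Σ_{j=0}^{2} (-1)^j C(2,j)(6-j)!
= C(2,0)·6! - C(2,1)·5! + C(2,2)·4!
= 720 - 240 + 24
= 504

504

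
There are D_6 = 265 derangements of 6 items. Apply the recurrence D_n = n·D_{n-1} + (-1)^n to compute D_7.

D_7 = 7·265 - 1 = 1854.

1854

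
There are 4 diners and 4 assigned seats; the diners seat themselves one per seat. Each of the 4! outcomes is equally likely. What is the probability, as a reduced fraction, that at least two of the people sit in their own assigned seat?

7/24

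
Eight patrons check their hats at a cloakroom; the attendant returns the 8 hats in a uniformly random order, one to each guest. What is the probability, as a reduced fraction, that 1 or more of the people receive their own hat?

Favorable outcomes: Σ_{i≥1} C(8,i)·!(8-i) = 8·1854 + 28·265 + 56·44 + 70·9 + 56·2 + 28·1 + 8·0 + 1·1 = 25487.
Total outcomes: 8! = 40320.
Probability = 25487/40320 = 3641/5760.

3641/5760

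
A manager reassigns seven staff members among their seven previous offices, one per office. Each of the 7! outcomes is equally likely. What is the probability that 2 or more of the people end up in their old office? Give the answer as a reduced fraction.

1331/5040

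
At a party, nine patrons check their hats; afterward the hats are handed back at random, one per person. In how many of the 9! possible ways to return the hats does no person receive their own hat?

133496

Use !n = n·!(n-1) + (-1)^n.
!9 = 9·14833 - 1 = 133496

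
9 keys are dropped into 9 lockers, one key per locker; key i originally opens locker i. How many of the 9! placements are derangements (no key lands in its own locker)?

The subfactorial !9 = [9!/e] (nearest integer).
9! = 362880, and 362880/e ≈ 133496.09, so !9 = 133496.

133496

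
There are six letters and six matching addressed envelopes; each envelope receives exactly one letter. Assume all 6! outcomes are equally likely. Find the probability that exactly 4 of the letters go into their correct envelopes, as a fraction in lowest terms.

Favorable outcomes: C(6,4)·!2 = 15·1 = 15.
Total outcomes: 6! = 720.
Probability = 15/720 = 1/48.

1/48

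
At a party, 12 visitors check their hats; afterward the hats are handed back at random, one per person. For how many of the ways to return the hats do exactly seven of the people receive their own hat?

34848

Pick the 7 fixed positions: C(12,7) = 792 ways.
The other 5 form a derangement: !5 = 44.
Total: 792 × 44 = 34848.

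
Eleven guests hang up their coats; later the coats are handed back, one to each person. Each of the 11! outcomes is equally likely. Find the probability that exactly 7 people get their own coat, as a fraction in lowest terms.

1/13440

Favorable outcomes: C(11,7)·!4 = 330·9 = 2970.
Total outcomes: 11! = 39916800.
Probability = 2970/39916800 = 1/13440.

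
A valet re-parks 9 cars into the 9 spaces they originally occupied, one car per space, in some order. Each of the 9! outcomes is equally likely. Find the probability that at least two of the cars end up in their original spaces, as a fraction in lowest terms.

95887/362880

Favorable outcomes: Σ_{i≥2} C(9,i)·!(9-i) = 36·1854 + 84·265 + 126·44 + 126·9 + 84·2 + 36·1 + 9·0 + 1·1 = 95887.
Total outcomes: 9! = 362880.
Probability = 95887/362880 = 95887/362880.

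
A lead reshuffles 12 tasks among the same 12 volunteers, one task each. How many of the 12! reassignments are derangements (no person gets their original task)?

!12 is the nearest integer to 12!/e.
12! = 479001600, and 479001600/e ≈ 176214840.93, so !12 = 176214841.

176214841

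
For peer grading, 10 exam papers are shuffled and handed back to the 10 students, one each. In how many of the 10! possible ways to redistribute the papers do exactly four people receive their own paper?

Choose which 4 of the 10 are fixed: C(10,4) = 210.
The remaining 6 must be deranged: !6 = 265.
Total: 210 × 265 = 55650.

55650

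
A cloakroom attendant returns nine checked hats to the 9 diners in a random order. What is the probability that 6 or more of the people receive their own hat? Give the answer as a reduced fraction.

Favorable outcomes: Σ_{i≥6} C(9,i)·!(9-i) = 84·2 + 36·1 + 9·0 + 1·1 = 205.
Total outcomes: 9! = 362880.
Probability = 205/362880 = 41/72576.

41/72576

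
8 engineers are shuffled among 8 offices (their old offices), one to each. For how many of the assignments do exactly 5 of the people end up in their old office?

Pick the 5 fixed positions: C(8,5) = 56 ways.
The other 3 form a derangement: !3 = 2.
Total: 56 × 2 = 112.

112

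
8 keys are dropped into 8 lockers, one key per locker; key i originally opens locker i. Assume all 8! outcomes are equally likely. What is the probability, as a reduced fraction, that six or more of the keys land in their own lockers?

Favorable outcomes: Σ_{i≥6} C(8,i)·!(8-i) = 28·1 + 8·0 + 1·1 = 29.
Total outcomes: 8! = 40320.
Probability = 29/40320 = 29/40320.

29/40320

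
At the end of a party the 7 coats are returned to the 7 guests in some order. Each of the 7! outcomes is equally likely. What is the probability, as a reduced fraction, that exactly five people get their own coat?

1/240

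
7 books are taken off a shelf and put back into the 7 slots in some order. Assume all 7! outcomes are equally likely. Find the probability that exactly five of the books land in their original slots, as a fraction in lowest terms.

Favorable outcomes: C(7,5)·!2 = 21·1 = 21.
Total outcomes: 7! = 5040.
Probability = 21/5040 = 1/240.

1/240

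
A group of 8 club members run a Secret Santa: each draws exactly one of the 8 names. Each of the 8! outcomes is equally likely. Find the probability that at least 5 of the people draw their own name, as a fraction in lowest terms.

47/13440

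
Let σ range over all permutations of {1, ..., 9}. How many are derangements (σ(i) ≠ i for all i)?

133496

By inclusion-exclusion, !9 = Σ (-1)^k · 9!/k! for k=0..9
= 9! - 9!/1! + 9!/2! - 9!/3! + 9!/4! - 9!/5! + 9!/6! - 9!/7! + 9!/8! - 9!/9!
= 362880 - 362880 + 181440 - 60480 + 15120 - 3024 + 504 - 72 + 9 - 1
= 133496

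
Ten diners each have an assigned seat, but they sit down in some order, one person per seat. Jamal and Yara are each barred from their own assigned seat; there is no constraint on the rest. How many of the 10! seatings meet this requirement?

2943360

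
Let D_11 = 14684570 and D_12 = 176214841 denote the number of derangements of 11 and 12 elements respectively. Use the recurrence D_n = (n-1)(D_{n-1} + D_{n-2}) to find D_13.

D_13 = (13-1)·(D_12 + D_11) = 12·(176214841 + 14684570) = 12·190899411 = 2290792932.

2290792932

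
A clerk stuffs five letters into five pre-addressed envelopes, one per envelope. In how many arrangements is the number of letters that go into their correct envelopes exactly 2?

Pick the 2 fixed positions: C(5,2) = 10 ways.
The remaining 3 must be deranged: !3 = 2.
Total: 10 × 2 = 20.

20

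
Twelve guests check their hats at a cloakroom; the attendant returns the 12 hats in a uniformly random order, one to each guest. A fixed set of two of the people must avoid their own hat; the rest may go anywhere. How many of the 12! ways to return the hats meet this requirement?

Inclusion-exclusion on the 2 forbidden self-matches:
Σ_{j=0}^{2} (-1)^j C(2,j)(12-j)!
= C(2,0)·12! - C(2,1)·11! + C(2,2)·10!
= 479001600 - 79833600 + 3628800
= 402796800

402796800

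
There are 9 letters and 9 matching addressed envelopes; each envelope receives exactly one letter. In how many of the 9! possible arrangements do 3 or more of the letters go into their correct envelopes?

29143

# with exactly i fixed is C(9,i)·!(9-i); sum over i=3..9:
  i=3: C(9,3)·!6 = 84·265 = 22260
  i=4: C(9,4)·!5 = 126·44 = 5544
  i=5: C(9,5)·!4 = 126·9 = 1134
  i=6: C(9,6)·!3 = 84·2 = 168
  i=7: C(9,7)·!2 = 36·1 = 36
  i=8: C(9,8)·!1 = 9·0 = 0
  i=9: C(9,9)·!0 = 1·1 = 1
Total = 29143.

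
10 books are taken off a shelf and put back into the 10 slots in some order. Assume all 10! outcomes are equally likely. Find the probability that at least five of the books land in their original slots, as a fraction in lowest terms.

Favorable outcomes: Σ_{i≥5} C(10,i)·!(10-i) = 252·44 + 210·9 + 120·2 + 45·1 + 10·0 + 1·1 = 13264.
Total outcomes: 10! = 3628800.
Probability = 13264/3628800 = 829/226800.

829/226800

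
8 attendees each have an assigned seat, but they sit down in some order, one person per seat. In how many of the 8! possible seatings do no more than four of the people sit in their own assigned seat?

# with exactly i fixed is C(8,i)·!(8-i); sum over i=0..4:
  i=0: C(8,0)·!8 = 1·14833 = 14833
  i=1: C(8,1)·!7 = 8·1854 = 14832
  i=2: C(8,2)·!6 = 28·265 = 7420
  i=3: C(8,3)·!5 = 56·44 = 2464
  i=4: C(8,4)·!4 = 70·9 = 630
Total = 40179.

40179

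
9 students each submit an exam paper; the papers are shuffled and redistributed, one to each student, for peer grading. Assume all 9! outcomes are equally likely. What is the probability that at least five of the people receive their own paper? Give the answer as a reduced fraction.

Favorable outcomes: Σ_{i≥5} C(9,i)·!(9-i) = 126·9 + 84·2 + 36·1 + 9·0 + 1·1 = 1339.
Total outcomes: 9! = 362880.
Probability = 1339/362880 = 1339/362880.

1339/362880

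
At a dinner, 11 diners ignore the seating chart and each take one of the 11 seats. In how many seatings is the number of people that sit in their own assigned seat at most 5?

Sum C(11,i)·!(11-i) for i = 0..5:
  i=0: C(11,0)·!11 = 1·14684570 = 14684570
  i=1: C(11,1)·!10 = 11·1334961 = 14684571
  i=2: C(11,2)·!9 = 55·133496 = 7342280
  i=3: C(11,3)·!8 = 165·14833 = 2447445
  i=4: C(11,4)·!7 = 330·1854 = 611820
  i=5: C(11,5)·!6 = 462·265 = 122430
Total = 39893116.

39893116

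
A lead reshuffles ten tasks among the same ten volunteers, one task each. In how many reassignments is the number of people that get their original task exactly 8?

45

Choose which 8 of the 10 are fixed: C(10,8) = 45.
The remaining 2 must be deranged: !2 = 1.
Total: 45 × 1 = 45.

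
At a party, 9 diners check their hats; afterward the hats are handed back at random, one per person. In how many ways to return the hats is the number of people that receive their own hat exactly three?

22260

Pick the 3 fixed positions: C(9,3) = 84 ways.
The remaining 6 must be deranged: !6 = 265.
Total: 84 × 265 = 22260.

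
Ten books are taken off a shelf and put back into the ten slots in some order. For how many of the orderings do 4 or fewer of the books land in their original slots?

3615536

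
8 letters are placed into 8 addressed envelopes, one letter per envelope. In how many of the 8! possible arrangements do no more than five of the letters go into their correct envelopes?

40291

# with exactly i fixed is C(8,i)·!(8-i); sum over i=0..5:
  i=0: C(8,0)·!8 = 1·14833 = 14833
  i=1: C(8,1)·!7 = 8·1854 = 14832
  i=2: C(8,2)·!6 = 28·265 = 7420
  i=3: C(8,3)·!5 = 56·44 = 2464
  i=4: C(8,4)·!4 = 70·9 = 630
  i=5: C(8,5)·!3 = 56·2 = 112
Total = 40291.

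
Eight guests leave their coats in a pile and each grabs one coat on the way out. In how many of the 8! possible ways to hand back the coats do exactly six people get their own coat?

28

Choose which 6 of the 8 are fixed: C(8,6) = 28.
The other 2 form a derangement: !2 = 1.
Total: 28 × 1 = 28.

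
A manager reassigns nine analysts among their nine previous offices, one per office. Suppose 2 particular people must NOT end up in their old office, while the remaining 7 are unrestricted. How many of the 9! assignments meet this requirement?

Let A_j be the event that the j-th constrained one is fixed. By inclusion-exclusion over the 2 events:
Σ_{j=0}^{2} (-1)^j C(2,j)(9-j)!
= C(2,0)·9! - C(2,1)·8! + C(2,2)·7!
= 362880 - 80640 + 5040
= 287280

287280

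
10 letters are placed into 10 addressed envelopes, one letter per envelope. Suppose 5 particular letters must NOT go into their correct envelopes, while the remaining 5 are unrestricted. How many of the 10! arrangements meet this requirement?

2170680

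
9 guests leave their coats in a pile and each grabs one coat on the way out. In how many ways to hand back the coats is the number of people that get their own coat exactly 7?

36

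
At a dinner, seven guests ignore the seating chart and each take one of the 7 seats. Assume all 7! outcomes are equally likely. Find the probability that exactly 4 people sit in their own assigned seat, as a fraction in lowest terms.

Favorable outcomes: C(7,4)·!3 = 35·2 = 70.
Total outcomes: 7! = 5040.
Probability = 70/5040 = 1/72.

1/72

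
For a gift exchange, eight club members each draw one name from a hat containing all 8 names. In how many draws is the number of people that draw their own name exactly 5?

Pick the 5 fixed positions: C(8,5) = 56 ways.
The remaining 3 must be deranged: !3 = 2.
Total: 56 × 2 = 112.

112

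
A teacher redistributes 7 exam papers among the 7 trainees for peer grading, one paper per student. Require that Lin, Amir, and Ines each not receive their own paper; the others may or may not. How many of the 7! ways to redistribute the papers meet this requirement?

3216

Inclusion-exclusion on the 3 forbidden self-matches:
Σ_{j=0}^{3} (-1)^j C(3,j)(7-j)!
= C(3,0)·7! - C(3,1)·6! + C(3,2)·5! - C(3,3)·4!
= 5040 - 2160 + 360 - 24
= 3216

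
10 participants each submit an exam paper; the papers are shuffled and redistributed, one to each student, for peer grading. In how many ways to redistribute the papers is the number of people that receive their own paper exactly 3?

Choose which 3 of the 10 are fixed: C(10,3) = 120.
The other 7 form a derangement: !7 = 1854.
Total: 120 × 1854 = 222480.

222480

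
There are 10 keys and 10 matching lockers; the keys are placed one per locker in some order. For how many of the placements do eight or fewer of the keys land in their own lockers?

# with exactly i fixed is C(10,i)·!(10-i); sum over i=0..8:
  i=0: C(10,0)·!10 = 1·1334961 = 1334961
  i=1: C(10,1)·!9 = 10·133496 = 1334960
  i=2: C(10,2)·!8 = 45·14833 = 667485
  i=3: C(10,3)·!7 = 120·1854 = 222480
  i=4: C(10,4)·!6 = 210·265 = 55650
  i=5: C(10,5)·!5 = 252·44 = 11088
  i=6: C(10,6)·!4 = 210·9 = 1890
  i=7: C(10,7)·!3 = 120·2 = 240
  i=8: C(10,8)·!2 = 45·1 = 45
Total = 3628799.

3628799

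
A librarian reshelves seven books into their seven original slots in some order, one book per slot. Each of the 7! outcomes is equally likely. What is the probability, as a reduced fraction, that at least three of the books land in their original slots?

407/5040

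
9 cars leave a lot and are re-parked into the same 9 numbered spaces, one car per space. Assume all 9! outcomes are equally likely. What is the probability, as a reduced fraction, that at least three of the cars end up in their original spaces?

Favorable outcomes: Σ_{i≥3} C(9,i)·!(9-i) = 84·265 + 126·44 + 126·9 + 84·2 + 36·1 + 9·0 + 1·1 = 29143.
Total outcomes: 9! = 362880.
Probability = 29143/362880 = 29143/362880.

29143/362880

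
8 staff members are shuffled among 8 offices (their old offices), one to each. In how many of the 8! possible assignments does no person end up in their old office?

14833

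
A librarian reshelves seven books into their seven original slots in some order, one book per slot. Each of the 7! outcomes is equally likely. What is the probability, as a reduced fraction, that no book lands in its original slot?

103/280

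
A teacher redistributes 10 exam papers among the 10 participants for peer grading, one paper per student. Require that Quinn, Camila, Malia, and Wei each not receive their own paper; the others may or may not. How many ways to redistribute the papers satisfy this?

Let A_j be the event that the j-th constrained one is fixed. By inclusion-exclusion over the 4 events:
Σ_{j=0}^{4} (-1)^j C(4,j)(10-j)!
= C(4,0)·10! - C(4,1)·9! + C(4,2)·8! - C(4,3)·7! + C(4,4)·6!
= 3628800 - 1451520 + 241920 - 20160 + 720
= 2399760

2399760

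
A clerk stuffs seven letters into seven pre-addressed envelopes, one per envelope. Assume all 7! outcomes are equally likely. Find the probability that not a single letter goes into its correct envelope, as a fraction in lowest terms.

Favorable outcomes: !7 = 1854.
Total outcomes: 7! = 5040.
Probability = 1854/5040 = 103/280.

103/280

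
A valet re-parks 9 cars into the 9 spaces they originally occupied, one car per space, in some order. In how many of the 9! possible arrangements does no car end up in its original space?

133496

Use !n = (n-1)(!(n-1) + !(n-2)).
!9 = 8·(14833 + 1854) = 8·16687 = 133496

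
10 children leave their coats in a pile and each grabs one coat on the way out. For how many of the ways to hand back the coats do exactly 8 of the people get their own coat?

Choose which 8 of the 10 are fixed: C(10,8) = 45.
The remaining 2 must be deranged: !2 = 1.
Total: 45 × 1 = 45.

45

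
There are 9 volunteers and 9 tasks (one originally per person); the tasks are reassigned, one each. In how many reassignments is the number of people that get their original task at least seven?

37

# with exactly i fixed is C(9,i)·!(9-i); sum over i=7..9:
  i=7: C(9,7)·!2 = 36·1 = 36
  i=8: C(9,8)·!1 = 9·0 = 0
  i=9: C(9,9)·!0 = 1·1 = 1
Total = 37.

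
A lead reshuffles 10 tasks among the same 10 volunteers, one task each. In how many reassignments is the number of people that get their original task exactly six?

Choose which 6 of the 10 are fixed: C(10,6) = 210.
The remaining 4 must be deranged: !4 = 9.
Total: 210 × 9 = 1890.

1890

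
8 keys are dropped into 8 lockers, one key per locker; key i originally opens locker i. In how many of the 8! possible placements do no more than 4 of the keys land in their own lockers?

40179

Sum C(8,i)·!(8-i) for i = 0..4:
  i=0: C(8,0)·!8 = 1·14833 = 14833
  i=1: C(8,1)·!7 = 8·1854 = 14832
  i=2: C(8,2)·!6 = 28·265 = 7420
  i=3: C(8,3)·!5 = 56·44 = 2464
  i=4: C(8,4)·!4 = 70·9 = 630
Total = 40179.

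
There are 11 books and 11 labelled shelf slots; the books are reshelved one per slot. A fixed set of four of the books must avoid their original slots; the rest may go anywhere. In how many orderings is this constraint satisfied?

27422640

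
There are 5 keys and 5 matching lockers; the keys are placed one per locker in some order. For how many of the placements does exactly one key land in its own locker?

45

Choose which one of the 5 is fixed: C(5,1) = 5.
The other 4 form a derangement: !4 = 9.
Total: 5 × 9 = 45.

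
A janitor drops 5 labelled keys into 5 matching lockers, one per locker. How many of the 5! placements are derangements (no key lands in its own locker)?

44

!5 is the nearest integer to 5!/e.
5! = 120, and 120/e ≈ 44.15, so !5 = 44.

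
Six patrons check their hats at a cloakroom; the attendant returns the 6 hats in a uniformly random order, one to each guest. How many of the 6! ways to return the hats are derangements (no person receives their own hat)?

265

!6 = 6! · Σ_{k=0}^{6} (-1)^k/k!
= 6! - 6!/1! + 6!/2! - 6!/3! + 6!/4! - 6!/5! + 6!/6!
= 720 - 720 + 360 - 120 + 30 - 6 + 1
= 265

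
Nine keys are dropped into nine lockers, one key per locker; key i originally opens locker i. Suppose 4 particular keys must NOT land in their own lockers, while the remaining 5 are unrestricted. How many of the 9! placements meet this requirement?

229080

Let A_j be the event that the j-th constrained one is fixed. By inclusion-exclusion over the 4 events:
Σ_{j=0}^{4} (-1)^j C(4,j)(9-j)!
= C(4,0)·9! - C(4,1)·8! + C(4,2)·7! - C(4,3)·6! + C(4,4)·5!
= 362880 - 161280 + 30240 - 2880 + 120
= 229080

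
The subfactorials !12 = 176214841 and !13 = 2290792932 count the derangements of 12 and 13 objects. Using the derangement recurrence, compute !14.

32071101049

!14 = (14-1)·(!13 + !12) = 13·(2290792932 + 176214841) = 13·2467007773 = 32071101049.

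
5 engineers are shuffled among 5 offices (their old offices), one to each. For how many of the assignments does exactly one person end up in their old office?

Choose which one of the 5 is fixed: C(5,1) = 5.
The other 4 form a derangement: !4 = 9.
Total: 5 × 9 = 45.

45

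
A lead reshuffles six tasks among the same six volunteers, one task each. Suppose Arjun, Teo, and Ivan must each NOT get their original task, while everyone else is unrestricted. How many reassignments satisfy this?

Let A_j be the event that the j-th constrained one is fixed. By inclusion-exclusion over the 3 events:
Σ_{j=0}^{3} (-1)^j C(3,j)(6-j)!
= C(3,0)·6! - C(3,1)·5! + C(3,2)·4! - C(3,3)·3!
= 720 - 360 + 72 - 6
= 426

426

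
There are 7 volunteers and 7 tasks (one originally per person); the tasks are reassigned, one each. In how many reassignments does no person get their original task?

1854

The number of derangements of 7 is !7 = Σ_{k=0}^{7} (-1)^k·7!/k!
= 7! - 7!/1! + 7!/2! - 7!/3! + 7!/4! - 7!/5! + 7!/6! - 7!/7!
= 5040 - 5040 + 2520 - 840 + 210 - 42 + 7 - 1
= 1854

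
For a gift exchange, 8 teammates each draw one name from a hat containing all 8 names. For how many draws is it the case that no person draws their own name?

!8 = 8! · Σ_{k=0}^{8} (-1)^k/k!
= 8! - 8!/1! + 8!/2! - 8!/3! + 8!/4! - 8!/5! + 8!/6! - 8!/7! + 8!/8!
= 40320 - 40320 + 20160 - 6720 + 1680 - 336 + 56 - 8 + 1
= 14833

14833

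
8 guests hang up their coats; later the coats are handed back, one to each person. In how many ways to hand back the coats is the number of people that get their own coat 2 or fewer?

37085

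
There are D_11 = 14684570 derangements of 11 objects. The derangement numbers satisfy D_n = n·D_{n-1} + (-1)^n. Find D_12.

D_12 = 12·14684570 + 1 = 176214841.

176214841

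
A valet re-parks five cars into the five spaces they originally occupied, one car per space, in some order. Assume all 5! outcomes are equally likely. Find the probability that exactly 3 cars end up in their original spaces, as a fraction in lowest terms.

1/12

Favorable outcomes: C(5,3)·!2 = 10·1 = 10.
Total outcomes: 5! = 120.
Probability = 10/120 = 1/12.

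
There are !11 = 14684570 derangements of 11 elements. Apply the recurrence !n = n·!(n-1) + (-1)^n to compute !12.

!12 = 12·14684570 + 1 = 176214841.

176214841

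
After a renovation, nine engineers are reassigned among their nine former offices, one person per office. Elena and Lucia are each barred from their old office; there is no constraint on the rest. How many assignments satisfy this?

287280

Let A_j be the event that the j-th constrained one is fixed. By inclusion-exclusion over the 2 events:
Σ_{j=0}^{2} (-1)^j C(2,j)(9-j)!
= C(2,0)·9! - C(2,1)·8! + C(2,2)·7!
= 362880 - 80640 + 5040
= 287280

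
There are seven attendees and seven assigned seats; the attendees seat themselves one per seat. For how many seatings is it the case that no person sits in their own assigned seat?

Use !n = (n-1)(!(n-1) + !(n-2)).
!7 = 6·(265 + 44) = 6·309 = 1854

1854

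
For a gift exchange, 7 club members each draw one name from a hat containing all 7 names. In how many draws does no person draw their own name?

1854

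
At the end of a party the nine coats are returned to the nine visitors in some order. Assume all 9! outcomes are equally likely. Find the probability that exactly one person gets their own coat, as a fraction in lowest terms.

2119/5760

Favorable outcomes: C(9,1)·!8 = 9·14833 = 133497.
Total outcomes: 9! = 362880.
Probability = 133497/362880 = 2119/5760.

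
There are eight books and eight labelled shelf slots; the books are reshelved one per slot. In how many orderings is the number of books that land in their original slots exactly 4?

Choose which 4 of the 8 are fixed: C(8,4) = 70.
The remaining 4 must be deranged: !4 = 9.
Total: 70 × 9 = 630.

630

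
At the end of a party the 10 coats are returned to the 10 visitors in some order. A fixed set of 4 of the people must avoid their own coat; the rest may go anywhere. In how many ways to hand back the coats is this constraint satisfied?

Let A_j be the event that the j-th constrained one is fixed. By inclusion-exclusion over the 4 events:
Σ_{j=0}^{4} (-1)^j C(4,j)(10-j)!
= C(4,0)·10! - C(4,1)·9! + C(4,2)·8! - C(4,3)·7! + C(4,4)·6!
= 3628800 - 1451520 + 241920 - 20160 + 720
= 2399760

2399760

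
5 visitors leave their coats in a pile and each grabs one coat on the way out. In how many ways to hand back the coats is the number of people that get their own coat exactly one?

45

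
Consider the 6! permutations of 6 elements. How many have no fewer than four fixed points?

Sum C(6,i)·!(6-i) for i = 4..6:
  i=4: C(6,4)·!2 = 15·1 = 15
  i=5: C(6,5)·!1 = 6·0 = 0
  i=6: C(6,6)·!0 = 1·1 = 1
Total = 16.

16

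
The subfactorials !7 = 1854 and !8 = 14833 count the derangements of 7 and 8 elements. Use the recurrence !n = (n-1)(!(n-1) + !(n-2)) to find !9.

133496

!9 = (9-1)·(!8 + !7) = 8·(14833 + 1854) = 8·16687 = 133496.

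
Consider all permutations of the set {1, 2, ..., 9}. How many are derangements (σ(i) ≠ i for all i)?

133496

By inclusion-exclusion, !9 = Σ (-1)^k · 9!/k! for k=0..9
= 9! - 9!/1! + 9!/2! - 9!/3! + 9!/4! - 9!/5! + 9!/6! - 9!/7! + 9!/8! - 9!/9!
= 362880 - 362880 + 181440 - 60480 + 15120 - 3024 + 504 - 72 + 9 - 1
= 133496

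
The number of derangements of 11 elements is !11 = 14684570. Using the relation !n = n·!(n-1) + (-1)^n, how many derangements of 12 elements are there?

176214841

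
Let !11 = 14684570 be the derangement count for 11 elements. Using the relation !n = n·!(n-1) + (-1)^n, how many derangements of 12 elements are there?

!12 = 12·14684570 + 1 = 176214841.

176214841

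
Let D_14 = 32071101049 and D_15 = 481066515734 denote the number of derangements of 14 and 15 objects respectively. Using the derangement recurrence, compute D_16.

D_16 = (16-1)·(D_15 + D_14) = 15·(481066515734 + 32071101049) = 15·513137616783 = 7697064251745.

7697064251745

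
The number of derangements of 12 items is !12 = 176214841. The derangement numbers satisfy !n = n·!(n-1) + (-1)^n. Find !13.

2290792932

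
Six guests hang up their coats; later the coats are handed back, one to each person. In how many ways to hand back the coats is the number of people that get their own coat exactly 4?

Pick the 4 fixed positions: C(6,4) = 15 ways.
The other 2 form a derangement: !2 = 1.
Total: 15 × 1 = 15.

15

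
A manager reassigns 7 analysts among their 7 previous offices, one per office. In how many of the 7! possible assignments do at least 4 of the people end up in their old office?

92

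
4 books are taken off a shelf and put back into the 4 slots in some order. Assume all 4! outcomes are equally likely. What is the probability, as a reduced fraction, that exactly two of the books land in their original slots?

Favorable outcomes: C(4,2)·!2 = 6·1 = 6.
Total outcomes: 4! = 24.
Probability = 6/24 = 1/4.

1/4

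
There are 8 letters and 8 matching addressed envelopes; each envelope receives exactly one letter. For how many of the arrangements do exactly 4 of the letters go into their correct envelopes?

Choose which 4 of the 8 are fixed: C(8,4) = 70.
The other 4 form a derangement: !4 = 9.
Total: 70 × 9 = 630.

630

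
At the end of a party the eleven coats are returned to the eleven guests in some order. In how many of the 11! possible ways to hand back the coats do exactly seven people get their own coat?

2970

Pick the 7 fixed positions: C(11,7) = 330 ways.
The other 4 form a derangement: !4 = 9.
Total: 330 × 9 = 2970.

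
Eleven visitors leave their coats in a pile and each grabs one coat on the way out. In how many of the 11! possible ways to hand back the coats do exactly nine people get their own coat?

Choose which 9 of the 11 are fixed: C(11,9) = 55.
The remaining 2 must be deranged: !2 = 1.
Total: 55 × 1 = 55.

55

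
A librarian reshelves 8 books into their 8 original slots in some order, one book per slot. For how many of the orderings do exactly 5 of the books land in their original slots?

112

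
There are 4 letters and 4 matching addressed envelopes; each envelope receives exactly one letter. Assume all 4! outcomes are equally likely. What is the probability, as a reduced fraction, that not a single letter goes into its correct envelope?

3/8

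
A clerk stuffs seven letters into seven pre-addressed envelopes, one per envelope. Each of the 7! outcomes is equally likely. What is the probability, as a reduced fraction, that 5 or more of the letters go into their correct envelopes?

11/2520

Favorable outcomes: Σ_{i≥5} C(7,i)·!(7-i) = 21·1 + 7·0 + 1·1 = 22.
Total outcomes: 7! = 5040.
Probability = 22/5040 = 11/2520.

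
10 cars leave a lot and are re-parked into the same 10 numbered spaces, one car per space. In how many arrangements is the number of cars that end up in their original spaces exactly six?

1890

Pick the 6 fixed positions: C(10,6) = 210 ways.
The remaining 4 must be deranged: !4 = 9.
Total: 210 × 9 = 1890.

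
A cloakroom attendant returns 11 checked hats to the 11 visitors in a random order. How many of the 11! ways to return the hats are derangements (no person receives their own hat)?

14684570

Recurrence: !11 = 10·(!10 + !9).
!11 = 10·(1334961 + 133496) = 10·1468457 = 14684570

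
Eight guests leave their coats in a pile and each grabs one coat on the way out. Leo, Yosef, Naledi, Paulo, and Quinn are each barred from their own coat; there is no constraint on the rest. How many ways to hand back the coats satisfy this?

Let A_j be the event that the j-th constrained one is fixed. By inclusion-exclusion over the 5 events:
Σ_{j=0}^{5} (-1)^j C(5,j)(8-j)!
= C(5,0)·8! - C(5,1)·7! + C(5,2)·6! - C(5,3)·5! + C(5,4)·4! - C(5,5)·3!
= 40320 - 25200 + 7200 - 1200 + 120 - 6
= 21234

21234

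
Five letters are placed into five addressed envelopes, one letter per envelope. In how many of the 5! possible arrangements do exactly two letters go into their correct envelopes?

Pick the 2 fixed positions: C(5,2) = 10 ways.
The other 3 form a derangement: !3 = 2.
Total: 10 × 2 = 20.

20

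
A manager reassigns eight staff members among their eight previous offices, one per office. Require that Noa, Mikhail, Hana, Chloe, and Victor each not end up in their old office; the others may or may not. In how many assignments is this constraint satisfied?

21234

Inclusion-exclusion on the 5 forbidden self-matches:
Σ_{j=0}^{5} (-1)^j C(5,j)(8-j)!
= C(5,0)·8! - C(5,1)·7! + C(5,2)·6! - C(5,3)·5! + C(5,4)·4! - C(5,5)·3!
= 40320 - 25200 + 7200 - 1200 + 120 - 6
= 21234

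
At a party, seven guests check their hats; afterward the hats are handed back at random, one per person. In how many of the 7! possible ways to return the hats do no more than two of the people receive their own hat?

4633

# with exactly i fixed is C(7,i)·!(7-i); sum over i=0..2:
  i=0: C(7,0)·!7 = 1·1854 = 1854
  i=1: C(7,1)·!6 = 7·265 = 1855
  i=2: C(7,2)·!5 = 21·44 = 924
Total = 4633.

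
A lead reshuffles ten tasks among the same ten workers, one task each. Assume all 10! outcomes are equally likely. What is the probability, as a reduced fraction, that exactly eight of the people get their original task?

Favorable outcomes: C(10,8)·!2 = 45·1 = 45.
Total outcomes: 10! = 3628800.
Probability = 45/3628800 = 1/80640.

1/80640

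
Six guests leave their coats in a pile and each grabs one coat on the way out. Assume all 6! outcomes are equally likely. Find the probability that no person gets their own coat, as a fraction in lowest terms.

53/144

Favorable outcomes: !6 = 265.
Total outcomes: 6! = 720.
Probability = 265/720 = 53/144.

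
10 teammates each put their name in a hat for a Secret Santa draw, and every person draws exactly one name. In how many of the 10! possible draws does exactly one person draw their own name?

1334960

Pick the single fixed position: C(10,1) = 10 ways.
The remaining 9 must be deranged: !9 = 133496.
Total: 10 × 133496 = 1334960.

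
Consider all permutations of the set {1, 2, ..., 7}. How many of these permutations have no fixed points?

!7 = 7! · Σ_{k=0}^{7} (-1)^k/k!
= 7! - 7!/1! + 7!/2! - 7!/3! + 7!/4! - 7!/5! + 7!/6! - 7!/7!
= 5040 - 5040 + 2520 - 840 + 210 - 42 + 7 - 1
= 1854

1854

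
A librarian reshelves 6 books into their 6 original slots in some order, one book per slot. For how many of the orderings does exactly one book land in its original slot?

264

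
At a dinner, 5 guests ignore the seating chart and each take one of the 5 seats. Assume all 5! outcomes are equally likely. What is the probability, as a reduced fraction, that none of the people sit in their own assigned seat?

11/30

Favorable outcomes: !5 = 44.
Total outcomes: 5! = 120.
Probability = 44/120 = 11/30.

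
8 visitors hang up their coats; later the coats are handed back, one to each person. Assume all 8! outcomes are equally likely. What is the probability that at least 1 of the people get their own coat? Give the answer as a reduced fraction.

3641/5760

Favorable outcomes: Σ_{i≥1} C(8,i)·!(8-i) = 8·1854 + 28·265 + 56·44 + 70·9 + 56·2 + 28·1 + 8·0 + 1·1 = 25487.
Total outcomes: 8! = 40320.
Probability = 25487/40320 = 3641/5760.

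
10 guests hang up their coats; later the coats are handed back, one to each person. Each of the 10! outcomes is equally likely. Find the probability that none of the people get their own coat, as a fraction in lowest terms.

16481/44800

Favorable outcomes: !10 = 1334961.
Total outcomes: 10! = 3628800.
Probability = 1334961/3628800 = 16481/44800.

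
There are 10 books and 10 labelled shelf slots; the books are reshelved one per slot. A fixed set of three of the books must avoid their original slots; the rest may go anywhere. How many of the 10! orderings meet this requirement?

Inclusion-exclusion on the 3 forbidden self-matches:
Σ_{j=0}^{3} (-1)^j C(3,j)(10-j)!
= C(3,0)·10! - C(3,1)·9! + C(3,2)·8! - C(3,3)·7!
= 3628800 - 1088640 + 120960 - 5040
= 2656080

2656080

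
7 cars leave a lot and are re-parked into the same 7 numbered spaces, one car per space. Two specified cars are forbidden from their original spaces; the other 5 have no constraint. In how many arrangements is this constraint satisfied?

3720

Inclusion-exclusion on the 2 forbidden self-matches:
Σ_{j=0}^{2} (-1)^j C(2,j)(7-j)!
= C(2,0)·7! - C(2,1)·6! + C(2,2)·5!
= 5040 - 1440 + 120
= 3720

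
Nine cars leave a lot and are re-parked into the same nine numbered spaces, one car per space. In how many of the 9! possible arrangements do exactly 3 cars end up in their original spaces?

Pick the 3 fixed positions: C(9,3) = 84 ways.
The other 6 form a derangement: !6 = 265.
Total: 84 × 265 = 22260.

22260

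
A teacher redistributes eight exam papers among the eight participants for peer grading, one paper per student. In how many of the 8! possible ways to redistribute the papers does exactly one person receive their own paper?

14832

Pick the single fixed position: C(8,1) = 8 ways.
The remaining 7 must be deranged: !7 = 1854.
Total: 8 × 1854 = 14832.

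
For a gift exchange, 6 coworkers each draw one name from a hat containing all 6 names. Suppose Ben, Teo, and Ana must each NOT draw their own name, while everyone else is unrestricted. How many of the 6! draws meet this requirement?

Inclusion-exclusion on the 3 forbidden self-matches:
Σ_{j=0}^{3} (-1)^j C(3,j)(6-j)!
= C(3,0)·6! - C(3,1)·5! + C(3,2)·4! - C(3,3)·3!
= 720 - 360 + 72 - 6
= 426

426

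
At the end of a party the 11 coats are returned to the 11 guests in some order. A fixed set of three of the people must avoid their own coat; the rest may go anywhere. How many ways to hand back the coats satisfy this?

Let A_j be the event that the j-th constrained one is fixed. By inclusion-exclusion over the 3 events:
Σ_{j=0}^{3} (-1)^j C(3,j)(11-j)!
= C(3,0)·11! - C(3,1)·10! + C(3,2)·9! - C(3,3)·8!
= 39916800 - 10886400 + 1088640 - 40320
= 30078720

30078720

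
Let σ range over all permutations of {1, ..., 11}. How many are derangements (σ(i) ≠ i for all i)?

14684570

!11 = 11! · Σ_{k=0}^{11} (-1)^k/k!
= 11! - 11!/1! + 11!/2! - 11!/3! + 11!/4! - 11!/5! + 11!/6! - 11!/7! + 11!/8! - 11!/9! + 11!/10! - 11!/11!
= 39916800 - 39916800 + 19958400 - 6652800 + 1663200 - 332640 + 55440 - 7920 + 990 - 110 + 11 - 1
= 14684570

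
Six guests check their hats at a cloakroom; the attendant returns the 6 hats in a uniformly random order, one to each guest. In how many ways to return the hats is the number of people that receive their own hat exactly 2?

135

Choose which 2 of the 6 are fixed: C(6,2) = 15.
The remaining 4 must be deranged: !4 = 9.
Total: 15 × 9 = 135.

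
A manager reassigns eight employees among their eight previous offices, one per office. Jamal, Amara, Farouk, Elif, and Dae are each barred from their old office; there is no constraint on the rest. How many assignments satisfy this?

Inclusion-exclusion on the 5 forbidden self-matches:
Σ_{j=0}^{5} (-1)^j C(5,j)(8-j)!
= C(5,0)·8! - C(5,1)·7! + C(5,2)·6! - C(5,3)·5! + C(5,4)·4! - C(5,5)·3!
= 40320 - 25200 + 7200 - 1200 + 120 - 6
= 21234

21234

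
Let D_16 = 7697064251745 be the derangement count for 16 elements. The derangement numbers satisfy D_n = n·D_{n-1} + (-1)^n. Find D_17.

D_17 = 17·7697064251745 - 1 = 130850092279664.

130850092279664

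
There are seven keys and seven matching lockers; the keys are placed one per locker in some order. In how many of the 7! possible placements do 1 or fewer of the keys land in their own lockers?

3709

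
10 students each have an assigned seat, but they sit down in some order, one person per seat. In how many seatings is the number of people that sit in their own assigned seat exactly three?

Pick the 3 fixed positions: C(10,3) = 120 ways.
The remaining 7 must be deranged: !7 = 1854.
Total: 120 × 1854 = 222480.

222480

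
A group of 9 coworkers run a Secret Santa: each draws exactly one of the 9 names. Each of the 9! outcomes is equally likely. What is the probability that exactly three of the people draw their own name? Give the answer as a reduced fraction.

Favorable outcomes: C(9,3)·!6 = 84·265 = 22260.
Total outcomes: 9! = 362880.
Probability = 22260/362880 = 53/864.

53/864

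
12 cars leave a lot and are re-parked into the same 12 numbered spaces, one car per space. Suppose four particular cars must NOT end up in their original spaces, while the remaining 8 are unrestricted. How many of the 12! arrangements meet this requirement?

339696000

Let A_j be the event that the j-th constrained one is fixed. By inclusion-exclusion over the 4 events:
Σ_{j=0}^{4} (-1)^j C(4,j)(12-j)!
= C(4,0)·12! - C(4,1)·11! + C(4,2)·10! - C(4,3)·9! + C(4,4)·8!
= 479001600 - 159667200 + 21772800 - 1451520 + 40320
= 339696000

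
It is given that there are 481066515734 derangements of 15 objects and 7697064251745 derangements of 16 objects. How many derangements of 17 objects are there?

130850092279664

D_17 = (17-1)·(D_16 + D_15) = 16·(7697064251745 + 481066515734) = 16·8178130767479 = 130850092279664.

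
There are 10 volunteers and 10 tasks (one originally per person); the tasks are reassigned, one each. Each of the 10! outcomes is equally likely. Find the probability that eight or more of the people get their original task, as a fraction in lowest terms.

Favorable outcomes: Σ_{i≥8} C(10,i)·!(10-i) = 45·1 + 10·0 + 1·1 = 46.
Total outcomes: 10! = 3628800.
Probability = 46/3628800 = 23/1814400.

23/1814400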